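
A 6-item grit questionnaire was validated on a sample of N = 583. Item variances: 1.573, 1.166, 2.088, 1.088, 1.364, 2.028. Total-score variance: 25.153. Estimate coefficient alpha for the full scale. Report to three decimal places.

coefficient alpha = 0.756

sum of item variances = 1.573 + 1.166 + 2.088 + 1.088 + 1.364 + 2.028 = 9.307
α = (k/(k−1))·(1 − sum of item variances/σ²_total) = (6/5)·(1 − 9.307/25.153) = 0.756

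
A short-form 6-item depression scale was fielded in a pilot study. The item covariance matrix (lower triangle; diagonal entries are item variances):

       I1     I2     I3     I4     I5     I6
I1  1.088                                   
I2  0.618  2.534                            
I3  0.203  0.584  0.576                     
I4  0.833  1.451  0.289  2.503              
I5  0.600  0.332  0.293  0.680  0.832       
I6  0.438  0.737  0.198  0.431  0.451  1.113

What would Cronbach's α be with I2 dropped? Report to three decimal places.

α = 0.739

Remaining items: I1, I3, I4, I5, I6 (k = 5).
sum of item variances = 1.088 + 0.576 + 2.503 + 0.832 + 1.113 = 6.112
σ²_T = 6.112 + 2 × 4.416 = 14.944
α (item deleted) = (5/4)·(1 − 6.112/14.944) = 0.739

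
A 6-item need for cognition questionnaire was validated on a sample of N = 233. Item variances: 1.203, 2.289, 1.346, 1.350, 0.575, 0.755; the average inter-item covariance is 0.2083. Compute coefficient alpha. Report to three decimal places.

α = 0.545

ΣVar(i) = 1.203 + 2.289 + 1.346 + 1.350 + 0.575 + 0.755 = 7.518
Sum of the 15 distinct covariances = 15 × 0.2083 = 3.1245
σ²_T = ΣVar(i) + 2·Σcov = 7.518 + 2 × 3.1245 = 13.7670
α = (6/5)·(1 − 7.518/13.7670) = 0.545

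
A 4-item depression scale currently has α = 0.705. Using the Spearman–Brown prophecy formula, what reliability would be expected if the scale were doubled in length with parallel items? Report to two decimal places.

Length factor m = 2
α' = m·α / (1 + (m−1)·α)
   = 2 × 0.705 / (1 + (2 − 1) × 0.705)
   = 1.4100 / 1.7050 = 0.83

predicted reliability = 0.83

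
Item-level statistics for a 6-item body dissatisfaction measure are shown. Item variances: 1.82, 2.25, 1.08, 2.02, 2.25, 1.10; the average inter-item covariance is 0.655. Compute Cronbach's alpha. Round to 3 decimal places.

α = 0.782

ΣVar(i) = 1.82 + 2.25 + 1.08 + 2.02 + 2.25 + 1.10 = 10.52
Sum of the 15 distinct covariances = 15 × 0.655 = 9.825
total variance = ΣVar(i) + 2·Σcov = 10.52 + 2 × 9.825 = 30.170
α = (6/5)·(1 − 10.52/30.170) = 0.782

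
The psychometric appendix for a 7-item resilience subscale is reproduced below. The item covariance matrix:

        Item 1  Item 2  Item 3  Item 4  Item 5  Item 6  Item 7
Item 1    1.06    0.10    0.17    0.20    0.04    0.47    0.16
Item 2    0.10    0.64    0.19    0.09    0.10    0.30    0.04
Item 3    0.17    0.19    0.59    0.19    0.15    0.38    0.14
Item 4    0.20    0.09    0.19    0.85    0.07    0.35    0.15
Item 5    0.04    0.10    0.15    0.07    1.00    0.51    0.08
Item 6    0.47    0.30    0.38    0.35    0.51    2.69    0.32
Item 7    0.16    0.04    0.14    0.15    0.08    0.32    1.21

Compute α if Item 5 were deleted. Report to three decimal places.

Remaining items: Item 1, Item 2, Item 3, Item 4, Item 6, Item 7 (k = 6).
Σσᵢ² = 1.06 + 0.64 + 0.59 + 0.85 + 2.69 + 1.21 = 7.04
Var(T) = 7.04 + 2 × 3.25 = 13.54
α (item deleted) = (6/5)·(1 − 7.04/13.54) = 0.576

α = 0.576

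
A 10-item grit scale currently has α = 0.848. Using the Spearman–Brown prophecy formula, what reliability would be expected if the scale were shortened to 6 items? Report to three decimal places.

Length factor m = 6/10 = 0.6000
α' = m·α / (1 − (1−m)·α)
   = 6/10 × 0.848 / (1 − (1 − 6/10) × 0.848)
   = 0.5088 / 0.6608 = 0.770

predicted reliability = 0.770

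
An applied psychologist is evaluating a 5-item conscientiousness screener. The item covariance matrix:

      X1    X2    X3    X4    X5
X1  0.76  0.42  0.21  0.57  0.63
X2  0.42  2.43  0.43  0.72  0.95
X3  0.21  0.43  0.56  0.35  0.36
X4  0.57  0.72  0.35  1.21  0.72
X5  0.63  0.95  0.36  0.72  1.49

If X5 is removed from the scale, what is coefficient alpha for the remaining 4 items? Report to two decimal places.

coefficient alpha = 0.69

Remaining items: X1, X2, X3, X4 (k = 4).
Σσᵢ² = 0.76 + 2.43 + 0.56 + 1.21 = 4.96
total variance = 4.96 + 2 × 2.70 = 10.36
α (item deleted) = (4/3)·(1 − 4.96/10.36) = 0.69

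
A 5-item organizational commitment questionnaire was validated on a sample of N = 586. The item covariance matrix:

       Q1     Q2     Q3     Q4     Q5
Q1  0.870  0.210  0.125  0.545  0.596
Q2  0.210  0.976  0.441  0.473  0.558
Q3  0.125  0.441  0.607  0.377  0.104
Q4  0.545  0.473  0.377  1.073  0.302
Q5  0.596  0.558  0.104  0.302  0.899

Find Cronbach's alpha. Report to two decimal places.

Cronbach's alpha = 0.78

Σσᵢ² = 0.870 + 0.976 + 0.607 + 1.073 + 0.899 = 4.425
Sum of the distinct covariances = 3.731
Var(T) = 4.425 + 2 × 3.731 = 11.887
α = (k/(k−1))·(1 − Σσᵢ²/Var(T)) = (5/4)·(1 − 4.425/11.887) = 0.78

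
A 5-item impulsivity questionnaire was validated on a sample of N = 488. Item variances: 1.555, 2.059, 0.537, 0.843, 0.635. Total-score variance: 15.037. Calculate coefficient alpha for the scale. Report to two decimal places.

Σσ²ᵢ = 1.555 + 2.059 + 0.537 + 0.843 + 0.635 = 5.629
α = (k/(k−1))·(1 − Σσ²ᵢ/Var(T)) = (5/4)·(1 − 5.629/15.037) = 0.78

coefficient alpha = 0.78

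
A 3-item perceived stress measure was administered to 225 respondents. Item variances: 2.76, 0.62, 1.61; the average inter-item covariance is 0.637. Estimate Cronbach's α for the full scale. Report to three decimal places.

α = 0.651

Σσ²ᵢ = 2.76 + 0.62 + 1.61 = 4.99
Sum of the 3 distinct covariances = 3 × 0.637 = 1.911
Var(T) = Σσ²ᵢ + 2·Σcov = 4.99 + 2 × 1.911 = 8.812
α = (3/2)·(1 − 4.99/8.812) = 0.651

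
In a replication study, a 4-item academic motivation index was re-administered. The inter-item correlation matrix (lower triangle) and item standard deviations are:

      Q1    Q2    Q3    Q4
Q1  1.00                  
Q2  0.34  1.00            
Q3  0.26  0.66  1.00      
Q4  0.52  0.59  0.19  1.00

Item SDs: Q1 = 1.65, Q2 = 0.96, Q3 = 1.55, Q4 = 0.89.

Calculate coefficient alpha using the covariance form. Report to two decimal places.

Σσ²ᵢ = 1.65² + 0.96² + 1.55² + 0.89² = 6.8387
Covariances σ_ij = r_ij · s_i · s_j:
  σ(Q1,Q2) = 0.34 × 1.65 × 0.96 = 0.5386
  σ(Q1,Q3) = 0.26 × 1.65 × 1.55 = 0.6650
  σ(Q1,Q4) = 0.52 × 1.65 × 0.89 = 0.7636
  σ(Q2,Q3) = 0.66 × 0.96 × 1.55 = 0.9821
  σ(Q2,Q4) = 0.59 × 0.96 × 0.89 = 0.5041
  σ(Q3,Q4) = 0.19 × 1.55 × 0.89 = 0.2621
σ²_T = Σσ²ᵢ + 2·Σσ_ij = 6.8387 + 2 × 3.7155 = 14.2697
α = (4/3)·(1 − 6.8387/14.2697) = 0.69

coefficient alpha = 0.69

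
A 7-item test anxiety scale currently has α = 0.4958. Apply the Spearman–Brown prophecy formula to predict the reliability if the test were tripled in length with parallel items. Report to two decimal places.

predicted reliability = 0.75

Length factor m = 3
α' = m·α / (1 + (m−1)·α)
   = 3 × 0.4958 / (1 + (3 − 1) × 0.4958)
   = 1.4874 / 1.9916 = 0.75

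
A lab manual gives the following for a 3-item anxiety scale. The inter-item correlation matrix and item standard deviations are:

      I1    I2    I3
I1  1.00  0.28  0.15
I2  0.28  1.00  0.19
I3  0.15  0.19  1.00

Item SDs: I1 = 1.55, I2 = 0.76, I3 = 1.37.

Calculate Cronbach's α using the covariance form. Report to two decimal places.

Cronbach's α = 0.39

Σσ²ᵢ = 1.55² + 0.76² + 1.37² = 4.8570
Covariances σ_ij = r_ij · s_i · s_j:
  σ(I1,I2) = 0.28 × 1.55 × 0.76 = 0.3298
  σ(I1,I3) = 0.15 × 1.55 × 1.37 = 0.3185
  σ(I2,I3) = 0.19 × 0.76 × 1.37 = 0.1978
σ²_T = Σσ²ᵢ + 2·Σσ_ij = 4.8570 + 2 × 0.8461 = 6.5492
α = (3/2)·(1 − 4.8570/6.5492) = 0.39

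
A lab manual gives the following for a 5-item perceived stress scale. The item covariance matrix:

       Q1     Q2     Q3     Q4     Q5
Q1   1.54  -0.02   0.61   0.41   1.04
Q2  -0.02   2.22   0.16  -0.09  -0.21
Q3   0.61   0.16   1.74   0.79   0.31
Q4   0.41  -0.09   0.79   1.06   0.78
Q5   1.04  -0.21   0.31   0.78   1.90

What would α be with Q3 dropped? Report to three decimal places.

Remaining items: Q1, Q2, Q4, Q5 (k = 4).
Σσ²ᵢ = 1.54 + 2.22 + 1.06 + 1.90 = 6.72
σ²_total = 6.72 + 2 × 1.91 = 10.54
α (item deleted) = (4/3)·(1 − 6.72/10.54) = 0.483

α = 0.483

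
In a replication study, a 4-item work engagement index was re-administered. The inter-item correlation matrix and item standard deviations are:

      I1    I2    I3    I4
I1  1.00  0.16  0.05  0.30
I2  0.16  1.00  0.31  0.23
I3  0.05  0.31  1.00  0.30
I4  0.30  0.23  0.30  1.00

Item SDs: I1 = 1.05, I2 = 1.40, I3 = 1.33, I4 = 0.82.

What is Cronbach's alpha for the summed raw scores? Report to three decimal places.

Σσ²ᵢ = 1.05² + 1.40² + 1.33² + 0.82² = 5.5038
Covariances σ_ij = r_ij · s_i · s_j:
  σ(I1,I2) = 0.16 × 1.05 × 1.40 = 0.2352
  σ(I1,I3) = 0.05 × 1.05 × 1.33 = 0.0698
  σ(I1,I4) = 0.30 × 1.05 × 0.82 = 0.2583
  σ(I2,I3) = 0.31 × 1.40 × 1.33 = 0.5772
  σ(I2,I4) = 0.23 × 1.40 × 0.82 = 0.2640
  σ(I3,I4) = 0.30 × 1.33 × 0.82 = 0.3272
σ²_T = Σσ²ᵢ + 2·Σσ_ij = 5.5038 + 2 × 1.7317 = 8.9672
α = (4/3)·(1 − 5.5038/8.9672) = 0.515

Cronbach's alpha = 0.515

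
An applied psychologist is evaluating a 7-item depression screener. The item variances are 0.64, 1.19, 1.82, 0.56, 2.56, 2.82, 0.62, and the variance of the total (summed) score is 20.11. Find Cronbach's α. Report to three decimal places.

sum of item variances = 0.64 + 1.19 + 1.82 + 0.56 + 2.56 + 2.82 + 0.62 = 10.21
α = (k/(k−1))·(1 − sum of item variances/σ²_T) = (7/6)·(1 − 10.21/20.11) = 0.574

α = 0.574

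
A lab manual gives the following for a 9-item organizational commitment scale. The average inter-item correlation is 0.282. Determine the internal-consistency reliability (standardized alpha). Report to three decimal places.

Standardized α = k·r̄ / (1 + (k−1)·r̄) = 9 × 0.282 / (1 + 8 × 0.282)
  = 2.5380 / 3.2560 = 0.779

standardized alpha = 0.779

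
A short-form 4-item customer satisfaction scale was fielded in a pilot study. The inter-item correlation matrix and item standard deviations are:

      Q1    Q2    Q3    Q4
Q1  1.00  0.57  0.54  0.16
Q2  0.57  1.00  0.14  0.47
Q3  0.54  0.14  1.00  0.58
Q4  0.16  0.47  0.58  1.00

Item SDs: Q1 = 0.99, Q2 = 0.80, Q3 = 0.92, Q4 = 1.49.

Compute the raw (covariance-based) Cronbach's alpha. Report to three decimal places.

Σσ²ᵢ = 0.99² + 0.80² + 0.92² + 1.49² = 4.6866
Covariances σ_ij = r_ij · s_i · s_j:
  σ(Q1,Q2) = 0.57 × 0.99 × 0.80 = 0.4514
  σ(Q1,Q3) = 0.54 × 0.99 × 0.92 = 0.4918
  σ(Q1,Q4) = 0.16 × 0.99 × 1.49 = 0.2360
  σ(Q2,Q3) = 0.14 × 0.80 × 0.92 = 0.1030
  σ(Q2,Q4) = 0.47 × 0.80 × 1.49 = 0.5602
  σ(Q3,Q4) = 0.58 × 0.92 × 1.49 = 0.7951
σ²_T = Σσ²ᵢ + 2·Σσ_ij = 4.6866 + 2 × 2.6375 = 9.9616
α = (4/3)·(1 − 4.6866/9.9616) = 0.706

α = 0.706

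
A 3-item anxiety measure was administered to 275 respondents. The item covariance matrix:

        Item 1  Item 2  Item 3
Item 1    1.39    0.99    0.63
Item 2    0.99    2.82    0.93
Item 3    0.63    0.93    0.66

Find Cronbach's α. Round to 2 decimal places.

α = 0.77

sum of item variances = 1.39 + 2.82 + 0.66 = 4.87
Sum of off-diagonal covariances = 2.55
Var(T) = 4.87 + 2 × 2.55 = 9.97
α = (k/(k−1))·(1 − sum of item variances/Var(T)) = (3/2)·(1 − 4.87/9.97) = 0.77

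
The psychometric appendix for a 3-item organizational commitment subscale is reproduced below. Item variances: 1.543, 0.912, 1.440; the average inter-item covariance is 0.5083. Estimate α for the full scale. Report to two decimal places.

Σσ²ᵢ = 1.543 + 0.912 + 1.440 = 3.895
Sum of the 3 distinct covariances = 3 × 0.5083 = 1.5249
total variance = Σσ²ᵢ + 2·Σcov = 3.895 + 2 × 1.5249 = 6.9448
α = (3/2)·(1 − 3.895/6.9448) = 0.66

α = 0.66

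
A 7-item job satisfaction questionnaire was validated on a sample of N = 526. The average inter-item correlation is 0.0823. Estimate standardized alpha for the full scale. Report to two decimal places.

α = 0.39

Standardized α = k·r̄ / (1 + (k−1)·r̄) = 7 × 0.0823 / (1 + 6 × 0.0823)
  = 0.5761 / 1.4938 = 0.39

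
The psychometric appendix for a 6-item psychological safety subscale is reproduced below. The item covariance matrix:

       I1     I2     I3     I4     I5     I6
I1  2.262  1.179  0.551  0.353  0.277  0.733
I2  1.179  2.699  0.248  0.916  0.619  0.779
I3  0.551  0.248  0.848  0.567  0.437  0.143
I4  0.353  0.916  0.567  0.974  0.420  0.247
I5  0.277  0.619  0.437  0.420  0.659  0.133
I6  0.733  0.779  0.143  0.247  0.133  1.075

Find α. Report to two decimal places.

α = 0.77

Σσ²ᵢ = 2.262 + 2.699 + 0.848 + 0.974 + 0.659 + 1.075 = 8.517
Sum of off-diagonal covariances = 7.602
σ²_T = 8.517 + 2 × 7.602 = 23.721
α = (k/(k−1))·(1 − Σσ²ᵢ/σ²_T) = (6/5)·(1 − 8.517/23.721) = 0.77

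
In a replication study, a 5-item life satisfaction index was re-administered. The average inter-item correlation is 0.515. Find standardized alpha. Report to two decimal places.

α = 0.84

Standardized α = k·r̄ / (1 + (k−1)·r̄) = 5 × 0.515 / (1 + 4 × 0.515)
  = 2.5750 / 3.0600 = 0.84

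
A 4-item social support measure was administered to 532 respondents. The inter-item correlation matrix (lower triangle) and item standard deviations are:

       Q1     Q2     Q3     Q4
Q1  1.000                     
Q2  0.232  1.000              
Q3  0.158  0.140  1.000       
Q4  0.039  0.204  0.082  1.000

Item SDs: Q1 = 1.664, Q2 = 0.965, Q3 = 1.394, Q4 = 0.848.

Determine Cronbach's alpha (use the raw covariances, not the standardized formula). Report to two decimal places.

Σσ²ᵢ = 1.664² + 0.965² + 1.394² + 0.848² = 6.3625
Covariances σ_ij = r_ij · s_i · s_j:
  σ(Q1,Q2) = 0.232 × 1.664 × 0.965 = 0.3725
  σ(Q1,Q3) = 0.158 × 1.664 × 1.394 = 0.3665
  σ(Q1,Q4) = 0.039 × 1.664 × 0.848 = 0.0550
  σ(Q2,Q3) = 0.140 × 0.965 × 1.394 = 0.1883
  σ(Q2,Q4) = 0.204 × 0.965 × 0.848 = 0.1669
  σ(Q3,Q4) = 0.082 × 1.394 × 0.848 = 0.0969
σ²_T = Σσ²ᵢ + 2·Σσ_ij = 6.3625 + 2 × 1.2461 = 8.8547
α = (4/3)·(1 − 6.3625/8.8547) = 0.38

Cronbach's alpha = 0.38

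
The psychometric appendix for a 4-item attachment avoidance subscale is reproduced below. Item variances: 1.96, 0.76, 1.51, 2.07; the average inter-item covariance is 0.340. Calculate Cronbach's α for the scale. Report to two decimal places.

Cronbach's α = 0.52

Σσᵢ² = 1.96 + 0.76 + 1.51 + 2.07 = 6.30
Sum of the 6 distinct covariances = 6 × 0.340 = 2.040
σ²_total = Σσᵢ² + 2·Σcov = 6.30 + 2 × 2.040 = 10.380
α = (4/3)·(1 − 6.30/10.380) = 0.52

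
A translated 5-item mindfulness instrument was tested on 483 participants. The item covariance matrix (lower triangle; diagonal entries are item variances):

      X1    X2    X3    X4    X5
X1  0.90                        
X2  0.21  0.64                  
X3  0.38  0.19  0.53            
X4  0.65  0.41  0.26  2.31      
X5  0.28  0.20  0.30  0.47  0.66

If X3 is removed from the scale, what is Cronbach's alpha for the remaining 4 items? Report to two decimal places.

α = 0.66

Remaining items: X1, X2, X4, X5 (k = 4).
sum of item variances = 0.90 + 0.64 + 2.31 + 0.66 = 4.51
σ²_total = 4.51 + 2 × 2.22 = 8.95
α (item deleted) = (4/3)·(1 − 4.51/8.95) = 0.66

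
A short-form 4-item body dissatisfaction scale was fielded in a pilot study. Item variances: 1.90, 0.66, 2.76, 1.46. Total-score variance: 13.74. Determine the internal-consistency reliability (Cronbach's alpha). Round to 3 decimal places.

Cronbach's alpha = 0.675

Σσᵢ² = 1.90 + 0.66 + 2.76 + 1.46 = 6.78
α = (k/(k−1))·(1 − Σσᵢ²/Var(T)) = (4/3)·(1 − 6.78/13.74) = 0.675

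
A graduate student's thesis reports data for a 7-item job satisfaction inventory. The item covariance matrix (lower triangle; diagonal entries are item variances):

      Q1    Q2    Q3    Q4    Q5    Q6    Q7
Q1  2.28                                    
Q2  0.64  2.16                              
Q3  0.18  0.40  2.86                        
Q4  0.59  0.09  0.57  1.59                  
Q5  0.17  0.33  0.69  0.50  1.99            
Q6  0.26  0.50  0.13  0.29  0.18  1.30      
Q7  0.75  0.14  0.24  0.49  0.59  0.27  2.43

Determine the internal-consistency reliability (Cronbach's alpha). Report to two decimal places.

Cronbach's alpha = 0.61

Σσᵢ² = 2.28 + 2.16 + 2.86 + 1.59 + 1.99 + 1.30 + 2.43 = 14.61
Σ_{i<j} σ_ij = 8.00
Var(T) = 14.61 + 2 × 8.00 = 30.61
α = (k/(k−1))·(1 − Σσᵢ²/Var(T)) = (7/6)·(1 − 14.61/30.61) = 0.61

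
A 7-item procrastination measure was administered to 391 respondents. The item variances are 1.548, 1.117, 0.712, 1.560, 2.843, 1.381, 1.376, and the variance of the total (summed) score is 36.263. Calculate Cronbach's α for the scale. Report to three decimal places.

α = 0.828

Σσᵢ² = 1.548 + 1.117 + 0.712 + 1.560 + 2.843 + 1.381 + 1.376 = 10.537
α = (k/(k−1))·(1 − Σσᵢ²/σ²_total) = (7/6)·(1 − 10.537/36.263) = 0.828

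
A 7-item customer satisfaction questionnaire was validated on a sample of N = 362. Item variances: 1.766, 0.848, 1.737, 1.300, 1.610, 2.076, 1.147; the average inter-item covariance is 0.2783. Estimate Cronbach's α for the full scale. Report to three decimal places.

ΣVar(i) = 1.766 + 0.848 + 1.737 + 1.300 + 1.610 + 2.076 + 1.147 = 10.484
Sum of the 21 distinct covariances = 21 × 0.2783 = 5.8443
σ²_T = ΣVar(i) + 2·Σcov = 10.484 + 2 × 5.8443 = 22.1726
α = (7/6)·(1 − 10.484/22.1726) = 0.615

α = 0.615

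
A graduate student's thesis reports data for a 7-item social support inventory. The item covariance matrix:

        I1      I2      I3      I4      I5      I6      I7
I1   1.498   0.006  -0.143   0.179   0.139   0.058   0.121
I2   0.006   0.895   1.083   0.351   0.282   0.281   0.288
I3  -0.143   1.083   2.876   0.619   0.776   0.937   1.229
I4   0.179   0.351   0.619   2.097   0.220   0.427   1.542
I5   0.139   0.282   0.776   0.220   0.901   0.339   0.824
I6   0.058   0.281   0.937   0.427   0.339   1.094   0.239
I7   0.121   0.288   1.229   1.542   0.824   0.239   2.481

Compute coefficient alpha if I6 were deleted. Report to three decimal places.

Remaining items: I1, I2, I3, I4, I5, I7 (k = 6).
Σσ²ᵢ = 1.498 + 0.895 + 2.876 + 2.097 + 0.901 + 2.481 = 10.748
total variance = 10.748 + 2 × 7.516 = 25.780
α (item deleted) = (6/5)·(1 − 10.748/25.780) = 0.700

coefficient alpha = 0.700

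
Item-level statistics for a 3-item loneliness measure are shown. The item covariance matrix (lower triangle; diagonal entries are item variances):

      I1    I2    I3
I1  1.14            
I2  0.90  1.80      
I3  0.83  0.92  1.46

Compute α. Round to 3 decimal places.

α = 0.820

Σσᵢ² = 1.14 + 1.80 + 1.46 = 4.40
Sum of the distinct covariances = 2.65
Var(T) = 4.40 + 2 × 2.65 = 9.70
α = (k/(k−1))·(1 − Σσᵢ²/Var(T)) = (3/2)·(1 − 4.40/9.70) = 0.820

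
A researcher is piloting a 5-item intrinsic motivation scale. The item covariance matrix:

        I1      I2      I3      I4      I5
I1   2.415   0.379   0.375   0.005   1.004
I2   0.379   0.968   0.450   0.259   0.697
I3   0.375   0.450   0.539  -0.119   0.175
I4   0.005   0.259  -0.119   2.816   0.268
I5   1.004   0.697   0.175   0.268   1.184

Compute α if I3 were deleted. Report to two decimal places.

α = 0.55

Remaining items: I1, I2, I4, I5 (k = 4).
sum of item variances = 2.415 + 0.968 + 2.816 + 1.184 = 7.383
Var(T) = 7.383 + 2 × 2.612 = 12.607
α (item deleted) = (4/3)·(1 − 7.383/12.607) = 0.55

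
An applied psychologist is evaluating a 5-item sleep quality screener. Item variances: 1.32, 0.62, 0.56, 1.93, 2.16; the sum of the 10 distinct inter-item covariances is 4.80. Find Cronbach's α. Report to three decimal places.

Σσᵢ² = 1.32 + 0.62 + 0.56 + 1.93 + 2.16 = 6.59
Sum of distinct covariances = 4.80
σ²_T = Σσᵢ² + 2·Σcov = 6.59 + 2 × 4.80 = 16.19
α = (5/4)·(1 − 6.59/16.19) = 0.741

α = 0.741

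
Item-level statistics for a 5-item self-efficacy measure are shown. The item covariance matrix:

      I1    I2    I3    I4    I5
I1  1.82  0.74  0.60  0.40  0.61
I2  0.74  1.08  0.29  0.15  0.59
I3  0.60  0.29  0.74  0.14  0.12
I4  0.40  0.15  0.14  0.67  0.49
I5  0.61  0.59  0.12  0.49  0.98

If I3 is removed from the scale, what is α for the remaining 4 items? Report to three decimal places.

Remaining items: I1, I2, I4, I5 (k = 4).
Σσ²ᵢ = 1.82 + 1.08 + 0.67 + 0.98 = 4.55
Var(T) = 4.55 + 2 × 2.98 = 10.51
α (item deleted) = (4/3)·(1 − 4.55/10.51) = 0.756

α = 0.756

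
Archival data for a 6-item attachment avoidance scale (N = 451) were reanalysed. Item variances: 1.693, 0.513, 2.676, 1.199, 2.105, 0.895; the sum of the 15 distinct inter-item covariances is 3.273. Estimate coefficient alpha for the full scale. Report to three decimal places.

coefficient alpha = 0.503

ΣVar(i) = 1.693 + 0.513 + 2.676 + 1.199 + 2.105 + 0.895 = 9.081
Sum of distinct covariances = 3.273
Var(T) = ΣVar(i) + 2·Σcov = 9.081 + 2 × 3.273 = 15.627
α = (6/5)·(1 − 9.081/15.627) = 0.503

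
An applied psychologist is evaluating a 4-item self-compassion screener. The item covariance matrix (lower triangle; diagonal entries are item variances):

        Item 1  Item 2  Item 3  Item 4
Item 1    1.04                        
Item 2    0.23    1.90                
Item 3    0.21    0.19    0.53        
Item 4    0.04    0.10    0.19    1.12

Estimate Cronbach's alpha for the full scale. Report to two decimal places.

Cronbach's alpha = 0.39

Σσᵢ² = 1.04 + 1.90 + 0.53 + 1.12 = 4.59
Σ_{i<j} σ_ij = 0.96
σ²_total = 4.59 + 2 × 0.96 = 6.51
α = (k/(k−1))·(1 − Σσᵢ²/σ²_total) = (4/3)·(1 − 4.59/6.51) = 0.39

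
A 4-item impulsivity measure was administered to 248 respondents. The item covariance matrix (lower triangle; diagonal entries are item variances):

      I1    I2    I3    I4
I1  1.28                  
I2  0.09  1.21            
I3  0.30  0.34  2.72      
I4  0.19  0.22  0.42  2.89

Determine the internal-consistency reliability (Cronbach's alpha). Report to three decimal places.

α = 0.371

Σσᵢ² = 1.28 + 1.21 + 2.72 + 2.89 = 8.10
Sum of the distinct covariances = 1.56
σ²_T = 8.10 + 2 × 1.56 = 11.22
α = (k/(k−1))·(1 − Σσᵢ²/σ²_T) = (4/3)·(1 − 8.10/11.22) = 0.371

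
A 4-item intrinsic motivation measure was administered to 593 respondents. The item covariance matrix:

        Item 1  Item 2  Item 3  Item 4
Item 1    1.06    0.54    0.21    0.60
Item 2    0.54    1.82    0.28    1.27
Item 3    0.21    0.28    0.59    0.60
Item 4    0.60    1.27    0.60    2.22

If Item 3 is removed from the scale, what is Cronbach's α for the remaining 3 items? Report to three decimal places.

Remaining items: Item 1, Item 2, Item 4 (k = 3).
sum of item variances = 1.06 + 1.82 + 2.22 = 5.10
σ²_total = 5.10 + 2 × 2.41 = 9.92
α (item deleted) = (3/2)·(1 − 5.10/9.92) = 0.729

Cronbach's α = 0.729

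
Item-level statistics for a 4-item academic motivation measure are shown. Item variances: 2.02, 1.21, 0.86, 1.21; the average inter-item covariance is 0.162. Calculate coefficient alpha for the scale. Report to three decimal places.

sum of item variances = 2.02 + 1.21 + 0.86 + 1.21 = 5.30
Sum of the 6 distinct covariances = 6 × 0.162 = 0.972
σ²_total = sum of item variances + 2·Σcov = 5.30 + 2 × 0.972 = 7.244
α = (4/3)·(1 − 5.30/7.244) = 0.358

coefficient alpha = 0.358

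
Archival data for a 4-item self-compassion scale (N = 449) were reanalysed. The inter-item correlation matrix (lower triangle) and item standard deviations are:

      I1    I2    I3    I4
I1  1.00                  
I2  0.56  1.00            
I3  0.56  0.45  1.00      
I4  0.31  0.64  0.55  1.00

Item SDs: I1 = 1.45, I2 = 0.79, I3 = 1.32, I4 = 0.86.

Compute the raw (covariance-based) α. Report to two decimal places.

Σσ²ᵢ = 1.45² + 0.79² + 1.32² + 0.86² = 5.2086
Covariances σ_ij = r_ij · s_i · s_j:
  σ(I1,I2) = 0.56 × 1.45 × 0.79 = 0.6415
  σ(I1,I3) = 0.56 × 1.45 × 1.32 = 1.0718
  σ(I1,I4) = 0.31 × 1.45 × 0.86 = 0.3866
  σ(I2,I3) = 0.45 × 0.79 × 1.32 = 0.4693
  σ(I2,I4) = 0.64 × 0.79 × 0.86 = 0.4348
  σ(I3,I4) = 0.55 × 1.32 × 0.86 = 0.6244
σ²_T = Σσ²ᵢ + 2·Σσ_ij = 5.2086 + 2 × 3.6284 = 12.4654
α = (4/3)·(1 − 5.2086/12.4654) = 0.78

α = 0.78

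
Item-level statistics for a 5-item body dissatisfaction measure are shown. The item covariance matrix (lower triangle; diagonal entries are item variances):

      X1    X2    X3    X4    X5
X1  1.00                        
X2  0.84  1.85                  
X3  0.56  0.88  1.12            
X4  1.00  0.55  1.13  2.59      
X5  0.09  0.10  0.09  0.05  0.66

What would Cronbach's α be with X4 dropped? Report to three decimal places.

Remaining items: X1, X2, X3, X5 (k = 4).
ΣVar(i) = 1.00 + 1.85 + 1.12 + 0.66 = 4.63
total variance = 4.63 + 2 × 2.56 = 9.75
α (item deleted) = (4/3)·(1 − 4.63/9.75) = 0.700

Cronbach's α = 0.700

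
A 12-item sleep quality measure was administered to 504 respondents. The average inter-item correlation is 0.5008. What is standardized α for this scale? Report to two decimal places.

Standardized α = k·r̄ / (1 + (k−1)·r̄) = 12 × 0.5008 / (1 + 11 × 0.5008)
  = 6.0096 / 6.5088 = 0.92

standardized α = 0.92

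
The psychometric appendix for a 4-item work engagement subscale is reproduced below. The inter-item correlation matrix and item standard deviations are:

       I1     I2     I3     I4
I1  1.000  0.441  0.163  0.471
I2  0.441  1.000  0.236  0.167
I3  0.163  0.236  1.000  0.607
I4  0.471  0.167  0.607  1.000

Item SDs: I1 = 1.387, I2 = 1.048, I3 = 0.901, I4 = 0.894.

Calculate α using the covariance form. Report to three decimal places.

α = 0.664

Σσ²ᵢ = 1.387² + 1.048² + 0.901² + 0.894² = 4.6331
Covariances σ_ij = r_ij · s_i · s_j:
  σ(I1,I2) = 0.441 × 1.387 × 1.048 = 0.6410
  σ(I1,I3) = 0.163 × 1.387 × 0.901 = 0.2037
  σ(I1,I4) = 0.471 × 1.387 × 0.894 = 0.5840
  σ(I2,I3) = 0.236 × 1.048 × 0.901 = 0.2228
  σ(I2,I4) = 0.167 × 1.048 × 0.894 = 0.1565
  σ(I3,I4) = 0.607 × 0.901 × 0.894 = 0.4889
σ²_T = Σσ²ᵢ + 2·Σσ_ij = 4.6331 + 2 × 2.2969 = 9.2269
α = (4/3)·(1 − 4.6331/9.2269) = 0.664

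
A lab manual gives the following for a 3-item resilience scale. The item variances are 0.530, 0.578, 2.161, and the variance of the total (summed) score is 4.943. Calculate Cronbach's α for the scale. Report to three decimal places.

ΣVar(i) = 0.530 + 0.578 + 2.161 = 3.269
α = (k/(k−1))·(1 − ΣVar(i)/σ²_total) = (3/2)·(1 − 3.269/4.943) = 0.508

α = 0.508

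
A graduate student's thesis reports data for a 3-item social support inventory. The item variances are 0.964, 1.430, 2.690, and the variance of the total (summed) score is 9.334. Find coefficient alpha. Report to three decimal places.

coefficient alpha = 0.683

sum of item variances = 0.964 + 1.430 + 2.690 = 5.084
α = (k/(k−1))·(1 − sum of item variances/σ²_T) = (3/2)·(1 − 5.084/9.334) = 0.683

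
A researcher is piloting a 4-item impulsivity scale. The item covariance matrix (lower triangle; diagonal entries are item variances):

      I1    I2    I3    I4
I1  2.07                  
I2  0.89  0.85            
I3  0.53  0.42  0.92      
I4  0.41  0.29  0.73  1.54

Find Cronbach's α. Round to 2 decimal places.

Σσ²ᵢ = 2.07 + 0.85 + 0.92 + 1.54 = 5.38
Sum of the distinct covariances = 3.27
Var(T) = 5.38 + 2 × 3.27 = 11.92
α = (k/(k−1))·(1 − Σσ²ᵢ/Var(T)) = (4/3)·(1 − 5.38/11.92) = 0.73

α = 0.73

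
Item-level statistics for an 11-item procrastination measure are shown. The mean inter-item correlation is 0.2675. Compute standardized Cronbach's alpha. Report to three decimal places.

Standardized α = k·r̄ / (1 + (k−1)·r̄) = 11 × 0.2675 / (1 + 10 × 0.2675)
  = 2.9425 / 3.6750 = 0.801

standardized Cronbach's alpha = 0.801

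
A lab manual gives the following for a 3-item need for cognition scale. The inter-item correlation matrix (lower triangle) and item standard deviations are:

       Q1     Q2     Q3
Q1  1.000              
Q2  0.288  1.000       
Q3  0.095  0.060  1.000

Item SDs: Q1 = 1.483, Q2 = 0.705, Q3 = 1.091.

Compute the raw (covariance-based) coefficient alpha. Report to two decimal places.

Σσ²ᵢ = 1.483² + 0.705² + 1.091² = 3.8866
Covariances σ_ij = r_ij · s_i · s_j:
  σ(Q1,Q2) = 0.288 × 1.483 × 0.705 = 0.3011
  σ(Q1,Q3) = 0.095 × 1.483 × 1.091 = 0.1537
  σ(Q2,Q3) = 0.060 × 0.705 × 1.091 = 0.0461
σ²_T = Σσ²ᵢ + 2·Σσ_ij = 3.8866 + 2 × 0.5009 = 4.8884
α = (3/2)·(1 − 3.8866/4.8884) = 0.31

α = 0.31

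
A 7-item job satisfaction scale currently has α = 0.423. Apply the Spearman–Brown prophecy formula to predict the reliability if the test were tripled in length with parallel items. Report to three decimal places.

predicted reliability = 0.687

Length factor m = 3
α' = m·α / (1 + (m−1)·α)
   = 3 × 0.423 / (1 + (3 − 1) × 0.423)
   = 1.2690 / 1.8460 = 0.687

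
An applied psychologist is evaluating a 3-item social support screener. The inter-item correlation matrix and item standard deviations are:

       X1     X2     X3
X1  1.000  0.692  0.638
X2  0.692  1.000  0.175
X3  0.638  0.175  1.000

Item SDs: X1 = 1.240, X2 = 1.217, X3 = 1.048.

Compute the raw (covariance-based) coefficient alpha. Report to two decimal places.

Σσ²ᵢ = 1.240² + 1.217² + 1.048² = 4.1170
Covariances σ_ij = r_ij · s_i · s_j:
  σ(X1,X2) = 0.692 × 1.240 × 1.217 = 1.0443
  σ(X1,X3) = 0.638 × 1.240 × 1.048 = 0.8291
  σ(X2,X3) = 0.175 × 1.217 × 1.048 = 0.2232
σ²_T = Σσ²ᵢ + 2·Σσ_ij = 4.1170 + 2 × 2.0966 = 8.3102
α = (3/2)·(1 − 4.1170/8.3102) = 0.76

α = 0.76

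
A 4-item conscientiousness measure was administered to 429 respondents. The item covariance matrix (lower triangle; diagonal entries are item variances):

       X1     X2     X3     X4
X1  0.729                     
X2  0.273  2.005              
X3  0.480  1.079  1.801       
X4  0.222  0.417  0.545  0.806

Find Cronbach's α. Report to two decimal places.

α = 0.71

Σσᵢ² = 0.729 + 2.005 + 1.801 + 0.806 = 5.341
Sum of off-diagonal covariances = 3.016
Var(T) = 5.341 + 2 × 3.016 = 11.373
α = (k/(k−1))·(1 − Σσᵢ²/Var(T)) = (4/3)·(1 − 5.341/11.373) = 0.71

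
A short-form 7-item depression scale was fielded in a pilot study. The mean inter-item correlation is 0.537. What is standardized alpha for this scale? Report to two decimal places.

Standardized α = k·r̄ / (1 + (k−1)·r̄) = 7 × 0.537 / (1 + 6 × 0.537)
  = 3.7590 / 4.2220 = 0.89

standardized alpha = 0.89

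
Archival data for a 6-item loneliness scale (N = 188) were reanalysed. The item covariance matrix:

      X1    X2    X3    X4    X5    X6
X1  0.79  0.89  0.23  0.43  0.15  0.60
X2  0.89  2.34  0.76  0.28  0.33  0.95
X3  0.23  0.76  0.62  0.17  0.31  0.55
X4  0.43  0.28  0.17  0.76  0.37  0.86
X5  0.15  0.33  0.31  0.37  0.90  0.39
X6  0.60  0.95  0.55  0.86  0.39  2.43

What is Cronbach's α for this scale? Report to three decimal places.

sum of item variances = 0.79 + 2.34 + 0.62 + 0.76 + 0.90 + 2.43 = 7.84
Sum of the distinct covariances = 7.27
σ²_total = 7.84 + 2 × 7.27 = 22.38
α = (k/(k−1))·(1 − sum of item variances/σ²_total) = (6/5)·(1 − 7.84/22.38) = 0.780

α = 0.780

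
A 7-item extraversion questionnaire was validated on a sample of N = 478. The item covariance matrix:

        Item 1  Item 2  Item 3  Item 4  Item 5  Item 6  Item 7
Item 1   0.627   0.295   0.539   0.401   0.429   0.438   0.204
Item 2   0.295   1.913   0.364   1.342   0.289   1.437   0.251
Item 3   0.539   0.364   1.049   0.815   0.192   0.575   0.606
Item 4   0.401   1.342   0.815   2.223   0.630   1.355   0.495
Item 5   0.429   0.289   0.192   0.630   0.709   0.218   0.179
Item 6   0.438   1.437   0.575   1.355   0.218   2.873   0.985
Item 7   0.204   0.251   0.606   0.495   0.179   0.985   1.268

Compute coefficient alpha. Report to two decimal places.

α = 0.81

Σσᵢ² = 0.627 + 1.913 + 1.049 + 2.223 + 0.709 + 2.873 + 1.268 = 10.662
Σ_{i<j} σ_ij = 12.039
σ²_total = 10.662 + 2 × 12.039 = 34.740
α = (k/(k−1))·(1 − Σσᵢ²/σ²_total) = (7/6)·(1 − 10.662/34.740) = 0.81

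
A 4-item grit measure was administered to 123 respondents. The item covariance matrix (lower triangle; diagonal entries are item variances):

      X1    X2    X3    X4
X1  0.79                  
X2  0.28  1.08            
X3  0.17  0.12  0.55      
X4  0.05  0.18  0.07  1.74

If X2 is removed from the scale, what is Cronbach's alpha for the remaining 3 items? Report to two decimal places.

Remaining items: X1, X3, X4 (k = 3).
Σσ²ᵢ = 0.79 + 0.55 + 1.74 = 3.08
σ²_total = 3.08 + 2 × 0.29 = 3.66
α (item deleted) = (3/2)·(1 − 3.08/3.66) = 0.24

α = 0.24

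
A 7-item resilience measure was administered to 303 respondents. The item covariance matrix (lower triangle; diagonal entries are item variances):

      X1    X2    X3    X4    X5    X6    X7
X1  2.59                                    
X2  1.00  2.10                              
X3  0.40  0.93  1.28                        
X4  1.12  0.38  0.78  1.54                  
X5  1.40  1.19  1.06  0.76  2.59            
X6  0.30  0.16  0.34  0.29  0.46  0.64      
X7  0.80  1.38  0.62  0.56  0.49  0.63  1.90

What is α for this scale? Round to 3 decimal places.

sum of item variances = 2.59 + 2.10 + 1.28 + 1.54 + 2.59 + 0.64 + 1.90 = 12.64
Σ_{i<j} σ_ij = 15.05
Var(T) = 12.64 + 2 × 15.05 = 42.74
α = (k/(k−1))·(1 − sum of item variances/Var(T)) = (7/6)·(1 − 12.64/42.74) = 0.822

α = 0.822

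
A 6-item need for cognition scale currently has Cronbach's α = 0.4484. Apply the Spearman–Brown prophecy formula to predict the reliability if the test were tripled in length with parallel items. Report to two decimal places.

predicted reliability = 0.71

Length factor m = 3
α' = m·α / (1 + (m−1)·α)
   = 3 × 0.4484 / (1 + (3 − 1) × 0.4484)
   = 1.3452 / 1.8968 = 0.71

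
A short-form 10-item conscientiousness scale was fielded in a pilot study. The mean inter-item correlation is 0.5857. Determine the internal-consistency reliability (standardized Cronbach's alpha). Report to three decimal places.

standardized Cronbach's alpha = 0.934

Standardized α = k·r̄ / (1 + (k−1)·r̄) = 10 × 0.5857 / (1 + 9 × 0.5857)
  = 5.8570 / 6.2713 = 0.934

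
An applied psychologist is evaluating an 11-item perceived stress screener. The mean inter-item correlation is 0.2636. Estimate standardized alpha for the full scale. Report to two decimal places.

α = 0.80

Standardized α = k·r̄ / (1 + (k−1)·r̄) = 11 × 0.2636 / (1 + 10 × 0.2636)
  = 2.8996 / 3.6360 = 0.80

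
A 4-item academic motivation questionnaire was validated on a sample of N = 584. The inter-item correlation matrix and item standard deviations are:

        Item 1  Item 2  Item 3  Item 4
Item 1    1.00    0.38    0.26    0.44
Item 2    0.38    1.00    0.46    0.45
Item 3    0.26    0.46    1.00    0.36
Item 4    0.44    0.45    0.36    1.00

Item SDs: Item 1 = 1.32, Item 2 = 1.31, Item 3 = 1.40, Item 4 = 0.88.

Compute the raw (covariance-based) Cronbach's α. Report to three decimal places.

Σσ²ᵢ = 1.32² + 1.31² + 1.40² + 0.88² = 6.1929
Covariances σ_ij = r_ij · s_i · s_j:
  σ(Item 1,Item 2) = 0.38 × 1.32 × 1.31 = 0.6571
  σ(Item 1,Item 3) = 0.26 × 1.32 × 1.40 = 0.4805
  σ(Item 1,Item 4) = 0.44 × 1.32 × 0.88 = 0.5111
  σ(Item 2,Item 3) = 0.46 × 1.31 × 1.40 = 0.8436
  σ(Item 2,Item 4) = 0.45 × 1.31 × 0.88 = 0.5188
  σ(Item 3,Item 4) = 0.36 × 1.40 × 0.88 = 0.4435
σ²_T = Σσ²ᵢ + 2·Σσ_ij = 6.1929 + 2 × 3.4546 = 13.1021
α = (4/3)·(1 − 6.1929/13.1021) = 0.703

Cronbach's α = 0.703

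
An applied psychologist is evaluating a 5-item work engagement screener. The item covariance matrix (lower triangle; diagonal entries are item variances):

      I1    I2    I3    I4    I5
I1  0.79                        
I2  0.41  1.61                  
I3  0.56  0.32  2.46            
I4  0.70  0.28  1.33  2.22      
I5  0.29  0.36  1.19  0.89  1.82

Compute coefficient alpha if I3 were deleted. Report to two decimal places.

Remaining items: I1, I2, I4, I5 (k = 4).
Σσ²ᵢ = 0.79 + 1.61 + 2.22 + 1.82 = 6.44
σ²_T = 6.44 + 2 × 2.93 = 12.30
α (item deleted) = (4/3)·(1 − 6.44/12.30) = 0.64

α = 0.64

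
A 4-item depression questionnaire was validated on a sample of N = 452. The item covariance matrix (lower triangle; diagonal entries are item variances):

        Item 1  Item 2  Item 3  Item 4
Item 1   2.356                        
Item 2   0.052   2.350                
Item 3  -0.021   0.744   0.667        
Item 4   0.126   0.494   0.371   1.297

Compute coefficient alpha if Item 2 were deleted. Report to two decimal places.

coefficient alpha = 0.27

Remaining items: Item 1, Item 3, Item 4 (k = 3).
Σσᵢ² = 2.356 + 0.667 + 1.297 = 4.320
total variance = 4.320 + 2 × 0.476 = 5.272
α (item deleted) = (3/2)·(1 − 4.320/5.272) = 0.27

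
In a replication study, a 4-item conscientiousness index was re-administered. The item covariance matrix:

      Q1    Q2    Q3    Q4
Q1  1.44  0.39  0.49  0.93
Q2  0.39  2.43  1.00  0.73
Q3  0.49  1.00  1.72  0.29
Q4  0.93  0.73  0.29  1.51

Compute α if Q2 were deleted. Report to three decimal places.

α = 0.634

Remaining items: Q1, Q3, Q4 (k = 3).
sum of item variances = 1.44 + 1.72 + 1.51 = 4.67
σ²_T = 4.67 + 2 × 1.71 = 8.09
α (item deleted) = (3/2)·(1 − 4.67/8.09) = 0.634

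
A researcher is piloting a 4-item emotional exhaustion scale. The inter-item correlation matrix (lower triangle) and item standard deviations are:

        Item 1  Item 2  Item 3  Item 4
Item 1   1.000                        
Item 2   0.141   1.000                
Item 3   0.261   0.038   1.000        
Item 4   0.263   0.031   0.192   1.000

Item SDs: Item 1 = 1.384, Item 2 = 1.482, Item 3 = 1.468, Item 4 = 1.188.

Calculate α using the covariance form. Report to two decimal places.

Σσ²ᵢ = 1.384² + 1.482² + 1.468² + 1.188² = 7.6781
Covariances σ_ij = r_ij · s_i · s_j:
  σ(Item 1,Item 2) = 0.141 × 1.384 × 1.482 = 0.2892
  σ(Item 1,Item 3) = 0.261 × 1.384 × 1.468 = 0.5303
  σ(Item 1,Item 4) = 0.263 × 1.384 × 1.188 = 0.4324
  σ(Item 2,Item 3) = 0.038 × 1.482 × 1.468 = 0.0827
  σ(Item 2,Item 4) = 0.031 × 1.482 × 1.188 = 0.0546
  σ(Item 3,Item 4) = 0.192 × 1.468 × 1.188 = 0.3348
σ²_T = Σσ²ᵢ + 2·Σσ_ij = 7.6781 + 2 × 1.7240 = 11.1261
α = (4/3)·(1 − 7.6781/11.1261) = 0.41

α = 0.41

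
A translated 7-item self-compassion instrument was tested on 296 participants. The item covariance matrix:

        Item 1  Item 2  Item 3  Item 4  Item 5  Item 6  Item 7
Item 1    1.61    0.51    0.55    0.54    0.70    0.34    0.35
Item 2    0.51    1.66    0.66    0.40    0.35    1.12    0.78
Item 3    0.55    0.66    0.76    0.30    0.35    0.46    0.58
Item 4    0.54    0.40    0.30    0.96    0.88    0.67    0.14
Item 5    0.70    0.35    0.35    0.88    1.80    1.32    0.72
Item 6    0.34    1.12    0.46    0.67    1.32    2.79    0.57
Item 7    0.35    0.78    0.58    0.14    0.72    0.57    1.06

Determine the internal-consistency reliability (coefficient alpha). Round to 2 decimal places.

coefficient alpha = 0.81

Σσᵢ² = 1.61 + 1.66 + 0.76 + 0.96 + 1.80 + 2.79 + 1.06 = 10.64
Σ_{i<j} σ_ij = 12.29
σ²_total = 10.64 + 2 × 12.29 = 35.22
α = (k/(k−1))·(1 − Σσᵢ²/σ²_total) = (7/6)·(1 − 10.64/35.22) = 0.81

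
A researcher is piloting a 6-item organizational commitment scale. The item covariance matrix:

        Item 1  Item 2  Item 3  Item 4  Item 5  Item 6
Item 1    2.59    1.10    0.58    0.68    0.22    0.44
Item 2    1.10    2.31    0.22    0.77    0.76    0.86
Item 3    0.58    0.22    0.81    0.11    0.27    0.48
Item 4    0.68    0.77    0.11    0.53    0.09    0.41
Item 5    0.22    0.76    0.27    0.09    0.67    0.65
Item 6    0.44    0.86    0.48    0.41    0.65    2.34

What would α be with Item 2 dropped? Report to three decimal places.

α = 0.664

Remaining items: Item 1, Item 3, Item 4, Item 5, Item 6 (k = 5).
Σσᵢ² = 2.59 + 0.81 + 0.53 + 0.67 + 2.34 = 6.94
Var(T) = 6.94 + 2 × 3.93 = 14.80
α (item deleted) = (5/4)·(1 − 6.94/14.80) = 0.664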